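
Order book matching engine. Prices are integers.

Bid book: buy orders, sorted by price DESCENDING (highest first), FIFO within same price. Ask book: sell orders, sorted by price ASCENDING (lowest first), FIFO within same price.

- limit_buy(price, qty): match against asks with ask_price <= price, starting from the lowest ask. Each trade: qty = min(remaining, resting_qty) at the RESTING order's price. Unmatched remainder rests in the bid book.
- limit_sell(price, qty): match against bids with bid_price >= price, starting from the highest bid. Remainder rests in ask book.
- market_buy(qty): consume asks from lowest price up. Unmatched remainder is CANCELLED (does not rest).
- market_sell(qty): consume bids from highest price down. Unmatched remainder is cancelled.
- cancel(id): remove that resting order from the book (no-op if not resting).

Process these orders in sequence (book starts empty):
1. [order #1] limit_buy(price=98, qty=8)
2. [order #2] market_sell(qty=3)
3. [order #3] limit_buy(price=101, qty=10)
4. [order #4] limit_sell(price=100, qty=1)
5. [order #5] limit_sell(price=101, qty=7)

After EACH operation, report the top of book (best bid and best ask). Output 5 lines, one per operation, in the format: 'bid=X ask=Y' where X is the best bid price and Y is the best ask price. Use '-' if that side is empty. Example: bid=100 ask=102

After op 1 [order #1] limit_buy(price=98, qty=8): fills=none; bids=[#1:8@98] asks=[-]
After op 2 [order #2] market_sell(qty=3): fills=#1x#2:3@98; bids=[#1:5@98] asks=[-]
After op 3 [order #3] limit_buy(price=101, qty=10): fills=none; bids=[#3:10@101 #1:5@98] asks=[-]
After op 4 [order #4] limit_sell(price=100, qty=1): fills=#3x#4:1@101; bids=[#3:9@101 #1:5@98] asks=[-]
After op 5 [order #5] limit_sell(price=101, qty=7): fills=#3x#5:7@101; bids=[#3:2@101 #1:5@98] asks=[-]

Answer: bid=98 ask=-
bid=98 ask=-
bid=101 ask=-
bid=101 ask=-
bid=101 ask=-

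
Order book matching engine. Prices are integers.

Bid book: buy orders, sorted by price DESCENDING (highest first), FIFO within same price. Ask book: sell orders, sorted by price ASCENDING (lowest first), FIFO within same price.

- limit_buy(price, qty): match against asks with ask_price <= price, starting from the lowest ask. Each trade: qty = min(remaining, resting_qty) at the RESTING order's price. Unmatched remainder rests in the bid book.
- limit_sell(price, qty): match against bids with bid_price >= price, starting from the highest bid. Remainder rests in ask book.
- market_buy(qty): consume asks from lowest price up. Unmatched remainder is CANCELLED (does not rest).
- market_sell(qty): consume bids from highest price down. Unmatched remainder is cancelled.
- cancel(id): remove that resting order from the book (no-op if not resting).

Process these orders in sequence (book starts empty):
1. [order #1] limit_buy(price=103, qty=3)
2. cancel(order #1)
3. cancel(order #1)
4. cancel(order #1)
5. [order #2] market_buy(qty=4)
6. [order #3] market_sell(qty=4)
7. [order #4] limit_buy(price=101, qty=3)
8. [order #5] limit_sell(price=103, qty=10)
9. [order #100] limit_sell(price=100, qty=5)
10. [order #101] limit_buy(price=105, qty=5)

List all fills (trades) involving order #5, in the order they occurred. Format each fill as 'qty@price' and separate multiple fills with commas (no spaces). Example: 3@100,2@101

Answer: 3@103

Derivation:
After op 1 [order #1] limit_buy(price=103, qty=3): fills=none; bids=[#1:3@103] asks=[-]
After op 2 cancel(order #1): fills=none; bids=[-] asks=[-]
After op 3 cancel(order #1): fills=none; bids=[-] asks=[-]
After op 4 cancel(order #1): fills=none; bids=[-] asks=[-]
After op 5 [order #2] market_buy(qty=4): fills=none; bids=[-] asks=[-]
After op 6 [order #3] market_sell(qty=4): fills=none; bids=[-] asks=[-]
After op 7 [order #4] limit_buy(price=101, qty=3): fills=none; bids=[#4:3@101] asks=[-]
After op 8 [order #5] limit_sell(price=103, qty=10): fills=none; bids=[#4:3@101] asks=[#5:10@103]
After op 9 [order #100] limit_sell(price=100, qty=5): fills=#4x#100:3@101; bids=[-] asks=[#100:2@100 #5:10@103]
After op 10 [order #101] limit_buy(price=105, qty=5): fills=#101x#100:2@100 #101x#5:3@103; bids=[-] asks=[#5:7@103]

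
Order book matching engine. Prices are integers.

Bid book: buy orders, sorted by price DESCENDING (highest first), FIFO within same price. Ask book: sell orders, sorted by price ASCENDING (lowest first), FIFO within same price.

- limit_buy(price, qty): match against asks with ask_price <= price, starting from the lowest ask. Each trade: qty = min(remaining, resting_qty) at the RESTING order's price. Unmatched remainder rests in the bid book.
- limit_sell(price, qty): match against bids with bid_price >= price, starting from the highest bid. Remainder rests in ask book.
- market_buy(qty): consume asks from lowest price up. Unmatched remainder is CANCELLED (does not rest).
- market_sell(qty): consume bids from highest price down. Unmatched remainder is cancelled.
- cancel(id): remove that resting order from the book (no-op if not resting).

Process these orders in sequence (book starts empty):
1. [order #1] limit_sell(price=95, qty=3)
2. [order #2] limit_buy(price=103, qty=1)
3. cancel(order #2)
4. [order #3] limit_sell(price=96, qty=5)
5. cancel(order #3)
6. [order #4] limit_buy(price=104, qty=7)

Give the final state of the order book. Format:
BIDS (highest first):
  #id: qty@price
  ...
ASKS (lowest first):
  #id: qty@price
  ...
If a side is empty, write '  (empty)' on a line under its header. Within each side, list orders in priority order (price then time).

Answer: BIDS (highest first):
  #4: 5@104
ASKS (lowest first):
  (empty)

Derivation:
After op 1 [order #1] limit_sell(price=95, qty=3): fills=none; bids=[-] asks=[#1:3@95]
After op 2 [order #2] limit_buy(price=103, qty=1): fills=#2x#1:1@95; bids=[-] asks=[#1:2@95]
After op 3 cancel(order #2): fills=none; bids=[-] asks=[#1:2@95]
After op 4 [order #3] limit_sell(price=96, qty=5): fills=none; bids=[-] asks=[#1:2@95 #3:5@96]
After op 5 cancel(order #3): fills=none; bids=[-] asks=[#1:2@95]
After op 6 [order #4] limit_buy(price=104, qty=7): fills=#4x#1:2@95; bids=[#4:5@104] asks=[-]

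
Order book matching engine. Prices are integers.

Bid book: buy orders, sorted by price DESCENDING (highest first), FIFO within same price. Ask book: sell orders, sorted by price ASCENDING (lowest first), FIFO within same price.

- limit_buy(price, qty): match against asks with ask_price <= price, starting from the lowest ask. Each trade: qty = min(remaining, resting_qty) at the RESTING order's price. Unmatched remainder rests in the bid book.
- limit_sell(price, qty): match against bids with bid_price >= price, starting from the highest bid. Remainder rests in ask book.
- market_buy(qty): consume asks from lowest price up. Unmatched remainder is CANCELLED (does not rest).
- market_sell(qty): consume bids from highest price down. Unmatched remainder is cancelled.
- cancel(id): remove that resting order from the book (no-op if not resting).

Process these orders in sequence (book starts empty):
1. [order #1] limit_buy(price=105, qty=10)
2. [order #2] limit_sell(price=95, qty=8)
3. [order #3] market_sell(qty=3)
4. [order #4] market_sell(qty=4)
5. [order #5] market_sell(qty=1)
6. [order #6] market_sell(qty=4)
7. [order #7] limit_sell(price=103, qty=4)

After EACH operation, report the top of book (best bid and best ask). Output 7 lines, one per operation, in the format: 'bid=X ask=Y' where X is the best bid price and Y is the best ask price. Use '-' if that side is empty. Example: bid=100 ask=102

After op 1 [order #1] limit_buy(price=105, qty=10): fills=none; bids=[#1:10@105] asks=[-]
After op 2 [order #2] limit_sell(price=95, qty=8): fills=#1x#2:8@105; bids=[#1:2@105] asks=[-]
After op 3 [order #3] market_sell(qty=3): fills=#1x#3:2@105; bids=[-] asks=[-]
After op 4 [order #4] market_sell(qty=4): fills=none; bids=[-] asks=[-]
After op 5 [order #5] market_sell(qty=1): fills=none; bids=[-] asks=[-]
After op 6 [order #6] market_sell(qty=4): fills=none; bids=[-] asks=[-]
After op 7 [order #7] limit_sell(price=103, qty=4): fills=none; bids=[-] asks=[#7:4@103]

Answer: bid=105 ask=-
bid=105 ask=-
bid=- ask=-
bid=- ask=-
bid=- ask=-
bid=- ask=-
bid=- ask=103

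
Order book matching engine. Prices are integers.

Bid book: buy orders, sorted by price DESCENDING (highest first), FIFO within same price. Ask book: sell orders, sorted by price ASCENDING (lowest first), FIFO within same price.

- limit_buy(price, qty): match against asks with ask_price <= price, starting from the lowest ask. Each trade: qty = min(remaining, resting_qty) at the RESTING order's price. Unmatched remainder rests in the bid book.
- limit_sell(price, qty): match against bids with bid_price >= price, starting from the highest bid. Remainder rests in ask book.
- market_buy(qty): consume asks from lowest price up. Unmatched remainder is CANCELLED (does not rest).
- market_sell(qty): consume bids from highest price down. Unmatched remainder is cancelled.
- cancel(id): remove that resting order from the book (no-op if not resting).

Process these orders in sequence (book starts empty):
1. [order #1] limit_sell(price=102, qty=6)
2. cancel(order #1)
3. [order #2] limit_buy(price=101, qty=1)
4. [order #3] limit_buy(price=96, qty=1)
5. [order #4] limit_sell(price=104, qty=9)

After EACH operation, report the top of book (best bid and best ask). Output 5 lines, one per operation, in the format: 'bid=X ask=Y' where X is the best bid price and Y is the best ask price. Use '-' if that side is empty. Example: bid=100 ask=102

After op 1 [order #1] limit_sell(price=102, qty=6): fills=none; bids=[-] asks=[#1:6@102]
After op 2 cancel(order #1): fills=none; bids=[-] asks=[-]
After op 3 [order #2] limit_buy(price=101, qty=1): fills=none; bids=[#2:1@101] asks=[-]
After op 4 [order #3] limit_buy(price=96, qty=1): fills=none; bids=[#2:1@101 #3:1@96] asks=[-]
After op 5 [order #4] limit_sell(price=104, qty=9): fills=none; bids=[#2:1@101 #3:1@96] asks=[#4:9@104]

Answer: bid=- ask=102
bid=- ask=-
bid=101 ask=-
bid=101 ask=-
bid=101 ask=104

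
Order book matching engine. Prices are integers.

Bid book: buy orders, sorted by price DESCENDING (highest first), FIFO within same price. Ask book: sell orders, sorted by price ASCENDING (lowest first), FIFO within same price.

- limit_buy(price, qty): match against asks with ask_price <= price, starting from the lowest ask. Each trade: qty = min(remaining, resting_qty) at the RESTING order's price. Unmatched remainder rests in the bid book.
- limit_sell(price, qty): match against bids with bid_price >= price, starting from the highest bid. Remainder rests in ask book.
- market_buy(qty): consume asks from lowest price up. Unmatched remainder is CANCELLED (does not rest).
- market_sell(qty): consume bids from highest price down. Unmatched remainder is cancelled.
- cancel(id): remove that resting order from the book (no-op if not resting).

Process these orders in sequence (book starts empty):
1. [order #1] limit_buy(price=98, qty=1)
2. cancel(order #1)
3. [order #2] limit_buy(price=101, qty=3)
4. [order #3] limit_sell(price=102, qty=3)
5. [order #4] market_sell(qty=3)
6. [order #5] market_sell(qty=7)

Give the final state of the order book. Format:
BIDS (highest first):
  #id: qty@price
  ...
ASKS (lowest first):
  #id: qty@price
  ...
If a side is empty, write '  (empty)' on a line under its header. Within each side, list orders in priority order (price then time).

After op 1 [order #1] limit_buy(price=98, qty=1): fills=none; bids=[#1:1@98] asks=[-]
After op 2 cancel(order #1): fills=none; bids=[-] asks=[-]
After op 3 [order #2] limit_buy(price=101, qty=3): fills=none; bids=[#2:3@101] asks=[-]
After op 4 [order #3] limit_sell(price=102, qty=3): fills=none; bids=[#2:3@101] asks=[#3:3@102]
After op 5 [order #4] market_sell(qty=3): fills=#2x#4:3@101; bids=[-] asks=[#3:3@102]
After op 6 [order #5] market_sell(qty=7): fills=none; bids=[-] asks=[#3:3@102]

Answer: BIDS (highest first):
  (empty)
ASKS (lowest first):
  #3: 3@102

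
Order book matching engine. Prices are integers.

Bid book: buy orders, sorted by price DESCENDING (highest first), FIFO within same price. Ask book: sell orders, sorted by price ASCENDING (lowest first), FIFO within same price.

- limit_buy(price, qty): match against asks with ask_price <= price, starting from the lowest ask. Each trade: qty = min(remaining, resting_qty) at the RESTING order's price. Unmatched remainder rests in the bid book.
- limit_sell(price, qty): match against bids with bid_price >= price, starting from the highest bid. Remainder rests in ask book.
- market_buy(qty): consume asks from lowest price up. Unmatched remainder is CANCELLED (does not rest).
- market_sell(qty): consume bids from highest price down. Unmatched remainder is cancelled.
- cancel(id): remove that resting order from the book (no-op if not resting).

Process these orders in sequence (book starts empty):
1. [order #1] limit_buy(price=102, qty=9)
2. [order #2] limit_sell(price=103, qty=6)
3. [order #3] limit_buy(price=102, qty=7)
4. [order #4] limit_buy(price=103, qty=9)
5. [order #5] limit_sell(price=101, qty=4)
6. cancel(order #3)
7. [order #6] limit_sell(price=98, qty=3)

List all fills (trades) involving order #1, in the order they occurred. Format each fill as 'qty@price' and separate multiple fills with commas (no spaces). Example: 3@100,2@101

Answer: 1@102,3@102

Derivation:
After op 1 [order #1] limit_buy(price=102, qty=9): fills=none; bids=[#1:9@102] asks=[-]
After op 2 [order #2] limit_sell(price=103, qty=6): fills=none; bids=[#1:9@102] asks=[#2:6@103]
After op 3 [order #3] limit_buy(price=102, qty=7): fills=none; bids=[#1:9@102 #3:7@102] asks=[#2:6@103]
After op 4 [order #4] limit_buy(price=103, qty=9): fills=#4x#2:6@103; bids=[#4:3@103 #1:9@102 #3:7@102] asks=[-]
After op 5 [order #5] limit_sell(price=101, qty=4): fills=#4x#5:3@103 #1x#5:1@102; bids=[#1:8@102 #3:7@102] asks=[-]
After op 6 cancel(order #3): fills=none; bids=[#1:8@102] asks=[-]
After op 7 [order #6] limit_sell(price=98, qty=3): fills=#1x#6:3@102; bids=[#1:5@102] asks=[-]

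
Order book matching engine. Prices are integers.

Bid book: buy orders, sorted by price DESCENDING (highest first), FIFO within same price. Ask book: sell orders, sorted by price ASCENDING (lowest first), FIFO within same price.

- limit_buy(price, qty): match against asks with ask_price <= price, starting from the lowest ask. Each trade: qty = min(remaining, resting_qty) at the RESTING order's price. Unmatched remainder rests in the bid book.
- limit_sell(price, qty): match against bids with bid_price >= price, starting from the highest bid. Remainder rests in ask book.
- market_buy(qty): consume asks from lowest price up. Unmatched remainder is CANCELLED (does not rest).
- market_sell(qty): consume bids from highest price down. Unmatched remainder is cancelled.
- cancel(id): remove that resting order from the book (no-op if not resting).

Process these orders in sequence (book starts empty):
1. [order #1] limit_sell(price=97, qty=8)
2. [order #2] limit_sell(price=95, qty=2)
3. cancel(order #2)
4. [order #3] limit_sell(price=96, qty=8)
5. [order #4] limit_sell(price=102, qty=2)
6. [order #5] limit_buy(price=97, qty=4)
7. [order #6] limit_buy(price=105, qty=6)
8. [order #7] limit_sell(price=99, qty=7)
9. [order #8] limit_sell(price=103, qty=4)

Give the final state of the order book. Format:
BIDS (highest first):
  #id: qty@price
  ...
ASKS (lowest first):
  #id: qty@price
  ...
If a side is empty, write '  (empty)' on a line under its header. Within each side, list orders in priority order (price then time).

Answer: BIDS (highest first):
  (empty)
ASKS (lowest first):
  #1: 6@97
  #7: 7@99
  #4: 2@102
  #8: 4@103

Derivation:
After op 1 [order #1] limit_sell(price=97, qty=8): fills=none; bids=[-] asks=[#1:8@97]
After op 2 [order #2] limit_sell(price=95, qty=2): fills=none; bids=[-] asks=[#2:2@95 #1:8@97]
After op 3 cancel(order #2): fills=none; bids=[-] asks=[#1:8@97]
After op 4 [order #3] limit_sell(price=96, qty=8): fills=none; bids=[-] asks=[#3:8@96 #1:8@97]
After op 5 [order #4] limit_sell(price=102, qty=2): fills=none; bids=[-] asks=[#3:8@96 #1:8@97 #4:2@102]
After op 6 [order #5] limit_buy(price=97, qty=4): fills=#5x#3:4@96; bids=[-] asks=[#3:4@96 #1:8@97 #4:2@102]
After op 7 [order #6] limit_buy(price=105, qty=6): fills=#6x#3:4@96 #6x#1:2@97; bids=[-] asks=[#1:6@97 #4:2@102]
After op 8 [order #7] limit_sell(price=99, qty=7): fills=none; bids=[-] asks=[#1:6@97 #7:7@99 #4:2@102]
After op 9 [order #8] limit_sell(price=103, qty=4): fills=none; bids=[-] asks=[#1:6@97 #7:7@99 #4:2@102 #8:4@103]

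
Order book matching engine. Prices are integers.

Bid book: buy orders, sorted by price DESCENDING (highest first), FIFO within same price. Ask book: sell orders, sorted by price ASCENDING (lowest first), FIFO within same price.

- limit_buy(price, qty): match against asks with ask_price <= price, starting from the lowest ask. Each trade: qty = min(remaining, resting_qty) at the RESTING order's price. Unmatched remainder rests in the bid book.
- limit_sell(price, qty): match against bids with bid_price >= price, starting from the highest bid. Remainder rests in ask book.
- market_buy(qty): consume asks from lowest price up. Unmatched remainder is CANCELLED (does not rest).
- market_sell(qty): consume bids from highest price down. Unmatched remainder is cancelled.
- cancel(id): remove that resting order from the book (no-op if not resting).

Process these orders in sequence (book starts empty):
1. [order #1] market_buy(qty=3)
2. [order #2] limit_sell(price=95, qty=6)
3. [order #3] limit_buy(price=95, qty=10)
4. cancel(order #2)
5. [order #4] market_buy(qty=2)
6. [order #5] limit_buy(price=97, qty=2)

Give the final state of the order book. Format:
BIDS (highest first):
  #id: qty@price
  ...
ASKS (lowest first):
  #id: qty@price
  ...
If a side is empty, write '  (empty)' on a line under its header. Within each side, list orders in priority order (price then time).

After op 1 [order #1] market_buy(qty=3): fills=none; bids=[-] asks=[-]
After op 2 [order #2] limit_sell(price=95, qty=6): fills=none; bids=[-] asks=[#2:6@95]
After op 3 [order #3] limit_buy(price=95, qty=10): fills=#3x#2:6@95; bids=[#3:4@95] asks=[-]
After op 4 cancel(order #2): fills=none; bids=[#3:4@95] asks=[-]
After op 5 [order #4] market_buy(qty=2): fills=none; bids=[#3:4@95] asks=[-]
After op 6 [order #5] limit_buy(price=97, qty=2): fills=none; bids=[#5:2@97 #3:4@95] asks=[-]

Answer: BIDS (highest first):
  #5: 2@97
  #3: 4@95
ASKS (lowest first):
  (empty)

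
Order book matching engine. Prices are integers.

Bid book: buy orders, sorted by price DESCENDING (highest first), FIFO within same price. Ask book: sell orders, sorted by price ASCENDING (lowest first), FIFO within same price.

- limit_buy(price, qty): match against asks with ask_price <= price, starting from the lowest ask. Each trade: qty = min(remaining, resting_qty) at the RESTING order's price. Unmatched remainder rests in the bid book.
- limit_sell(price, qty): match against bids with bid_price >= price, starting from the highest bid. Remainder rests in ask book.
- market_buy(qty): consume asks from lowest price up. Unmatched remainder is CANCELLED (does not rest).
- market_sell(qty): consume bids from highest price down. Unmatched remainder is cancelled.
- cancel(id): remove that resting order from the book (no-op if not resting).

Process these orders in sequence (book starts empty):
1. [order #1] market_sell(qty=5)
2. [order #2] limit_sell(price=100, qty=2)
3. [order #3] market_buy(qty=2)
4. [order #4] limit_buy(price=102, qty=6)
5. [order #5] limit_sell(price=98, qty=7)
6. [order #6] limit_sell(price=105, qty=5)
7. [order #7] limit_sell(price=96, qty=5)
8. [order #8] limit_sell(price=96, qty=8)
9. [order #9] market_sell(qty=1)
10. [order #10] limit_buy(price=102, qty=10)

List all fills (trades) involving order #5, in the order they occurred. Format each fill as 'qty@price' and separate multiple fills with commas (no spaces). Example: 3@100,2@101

Answer: 6@102

Derivation:
After op 1 [order #1] market_sell(qty=5): fills=none; bids=[-] asks=[-]
After op 2 [order #2] limit_sell(price=100, qty=2): fills=none; bids=[-] asks=[#2:2@100]
After op 3 [order #3] market_buy(qty=2): fills=#3x#2:2@100; bids=[-] asks=[-]
After op 4 [order #4] limit_buy(price=102, qty=6): fills=none; bids=[#4:6@102] asks=[-]
After op 5 [order #5] limit_sell(price=98, qty=7): fills=#4x#5:6@102; bids=[-] asks=[#5:1@98]
After op 6 [order #6] limit_sell(price=105, qty=5): fills=none; bids=[-] asks=[#5:1@98 #6:5@105]
After op 7 [order #7] limit_sell(price=96, qty=5): fills=none; bids=[-] asks=[#7:5@96 #5:1@98 #6:5@105]
After op 8 [order #8] limit_sell(price=96, qty=8): fills=none; bids=[-] asks=[#7:5@96 #8:8@96 #5:1@98 #6:5@105]
After op 9 [order #9] market_sell(qty=1): fills=none; bids=[-] asks=[#7:5@96 #8:8@96 #5:1@98 #6:5@105]
After op 10 [order #10] limit_buy(price=102, qty=10): fills=#10x#7:5@96 #10x#8:5@96; bids=[-] asks=[#8:3@96 #5:1@98 #6:5@105]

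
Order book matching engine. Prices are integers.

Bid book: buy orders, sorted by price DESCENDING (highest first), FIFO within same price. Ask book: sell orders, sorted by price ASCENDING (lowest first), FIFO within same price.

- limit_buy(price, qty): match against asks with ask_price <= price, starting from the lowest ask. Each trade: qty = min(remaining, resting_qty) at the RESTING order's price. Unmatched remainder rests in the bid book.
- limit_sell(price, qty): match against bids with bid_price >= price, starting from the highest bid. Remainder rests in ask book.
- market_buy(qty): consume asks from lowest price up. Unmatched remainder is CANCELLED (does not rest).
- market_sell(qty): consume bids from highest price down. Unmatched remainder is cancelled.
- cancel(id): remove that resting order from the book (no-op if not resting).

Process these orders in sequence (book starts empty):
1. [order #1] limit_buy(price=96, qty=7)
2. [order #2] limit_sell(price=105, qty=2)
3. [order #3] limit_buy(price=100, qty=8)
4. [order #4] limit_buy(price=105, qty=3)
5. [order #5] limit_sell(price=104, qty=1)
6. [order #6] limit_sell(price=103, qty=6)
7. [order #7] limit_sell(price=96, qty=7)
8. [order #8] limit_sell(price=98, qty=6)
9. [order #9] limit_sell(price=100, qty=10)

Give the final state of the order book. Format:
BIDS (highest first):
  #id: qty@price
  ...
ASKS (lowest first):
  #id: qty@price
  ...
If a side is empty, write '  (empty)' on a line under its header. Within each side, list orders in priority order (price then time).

After op 1 [order #1] limit_buy(price=96, qty=7): fills=none; bids=[#1:7@96] asks=[-]
After op 2 [order #2] limit_sell(price=105, qty=2): fills=none; bids=[#1:7@96] asks=[#2:2@105]
After op 3 [order #3] limit_buy(price=100, qty=8): fills=none; bids=[#3:8@100 #1:7@96] asks=[#2:2@105]
After op 4 [order #4] limit_buy(price=105, qty=3): fills=#4x#2:2@105; bids=[#4:1@105 #3:8@100 #1:7@96] asks=[-]
After op 5 [order #5] limit_sell(price=104, qty=1): fills=#4x#5:1@105; bids=[#3:8@100 #1:7@96] asks=[-]
After op 6 [order #6] limit_sell(price=103, qty=6): fills=none; bids=[#3:8@100 #1:7@96] asks=[#6:6@103]
After op 7 [order #7] limit_sell(price=96, qty=7): fills=#3x#7:7@100; bids=[#3:1@100 #1:7@96] asks=[#6:6@103]
After op 8 [order #8] limit_sell(price=98, qty=6): fills=#3x#8:1@100; bids=[#1:7@96] asks=[#8:5@98 #6:6@103]
After op 9 [order #9] limit_sell(price=100, qty=10): fills=none; bids=[#1:7@96] asks=[#8:5@98 #9:10@100 #6:6@103]

Answer: BIDS (highest first):
  #1: 7@96
ASKS (lowest first):
  #8: 5@98
  #9: 10@100
  #6: 6@103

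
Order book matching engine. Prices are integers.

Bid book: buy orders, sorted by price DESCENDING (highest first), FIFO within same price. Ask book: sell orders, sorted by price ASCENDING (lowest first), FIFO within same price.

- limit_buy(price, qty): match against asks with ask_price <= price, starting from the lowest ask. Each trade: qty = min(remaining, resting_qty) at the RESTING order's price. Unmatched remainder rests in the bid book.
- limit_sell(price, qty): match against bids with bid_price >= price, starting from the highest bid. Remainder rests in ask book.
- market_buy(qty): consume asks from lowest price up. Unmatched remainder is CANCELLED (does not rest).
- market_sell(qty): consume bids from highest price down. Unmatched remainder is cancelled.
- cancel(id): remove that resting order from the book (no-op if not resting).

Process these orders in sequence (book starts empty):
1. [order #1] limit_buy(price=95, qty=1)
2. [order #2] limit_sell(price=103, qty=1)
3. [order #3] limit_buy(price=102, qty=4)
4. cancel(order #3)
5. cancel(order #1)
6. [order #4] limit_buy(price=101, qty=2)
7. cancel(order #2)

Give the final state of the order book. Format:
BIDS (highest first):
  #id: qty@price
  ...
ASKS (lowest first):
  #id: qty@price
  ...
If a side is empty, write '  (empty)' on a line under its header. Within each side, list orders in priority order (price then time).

Answer: BIDS (highest first):
  #4: 2@101
ASKS (lowest first):
  (empty)

Derivation:
After op 1 [order #1] limit_buy(price=95, qty=1): fills=none; bids=[#1:1@95] asks=[-]
After op 2 [order #2] limit_sell(price=103, qty=1): fills=none; bids=[#1:1@95] asks=[#2:1@103]
After op 3 [order #3] limit_buy(price=102, qty=4): fills=none; bids=[#3:4@102 #1:1@95] asks=[#2:1@103]
After op 4 cancel(order #3): fills=none; bids=[#1:1@95] asks=[#2:1@103]
After op 5 cancel(order #1): fills=none; bids=[-] asks=[#2:1@103]
After op 6 [order #4] limit_buy(price=101, qty=2): fills=none; bids=[#4:2@101] asks=[#2:1@103]
After op 7 cancel(order #2): fills=none; bids=[#4:2@101] asks=[-]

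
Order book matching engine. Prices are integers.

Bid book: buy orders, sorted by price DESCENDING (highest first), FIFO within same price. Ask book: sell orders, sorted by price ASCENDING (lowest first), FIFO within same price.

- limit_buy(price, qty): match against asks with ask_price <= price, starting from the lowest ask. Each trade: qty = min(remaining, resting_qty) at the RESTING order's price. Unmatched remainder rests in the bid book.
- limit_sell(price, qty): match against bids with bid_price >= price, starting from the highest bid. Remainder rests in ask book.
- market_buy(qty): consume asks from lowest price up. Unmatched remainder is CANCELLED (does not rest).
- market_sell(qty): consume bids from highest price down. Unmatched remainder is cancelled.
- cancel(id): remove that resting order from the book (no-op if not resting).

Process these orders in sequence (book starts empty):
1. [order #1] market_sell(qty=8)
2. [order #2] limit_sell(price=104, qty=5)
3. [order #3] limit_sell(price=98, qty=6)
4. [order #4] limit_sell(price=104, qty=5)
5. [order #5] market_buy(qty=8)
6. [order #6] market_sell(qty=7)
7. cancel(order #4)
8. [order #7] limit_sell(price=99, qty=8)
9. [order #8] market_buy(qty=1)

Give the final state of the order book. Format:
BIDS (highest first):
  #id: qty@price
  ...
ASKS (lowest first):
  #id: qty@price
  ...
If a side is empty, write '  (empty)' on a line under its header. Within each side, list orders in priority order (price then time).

Answer: BIDS (highest first):
  (empty)
ASKS (lowest first):
  #7: 7@99
  #2: 3@104

Derivation:
After op 1 [order #1] market_sell(qty=8): fills=none; bids=[-] asks=[-]
After op 2 [order #2] limit_sell(price=104, qty=5): fills=none; bids=[-] asks=[#2:5@104]
After op 3 [order #3] limit_sell(price=98, qty=6): fills=none; bids=[-] asks=[#3:6@98 #2:5@104]
After op 4 [order #4] limit_sell(price=104, qty=5): fills=none; bids=[-] asks=[#3:6@98 #2:5@104 #4:5@104]
After op 5 [order #5] market_buy(qty=8): fills=#5x#3:6@98 #5x#2:2@104; bids=[-] asks=[#2:3@104 #4:5@104]
After op 6 [order #6] market_sell(qty=7): fills=none; bids=[-] asks=[#2:3@104 #4:5@104]
After op 7 cancel(order #4): fills=none; bids=[-] asks=[#2:3@104]
After op 8 [order #7] limit_sell(price=99, qty=8): fills=none; bids=[-] asks=[#7:8@99 #2:3@104]
After op 9 [order #8] market_buy(qty=1): fills=#8x#7:1@99; bids=[-] asks=[#7:7@99 #2:3@104]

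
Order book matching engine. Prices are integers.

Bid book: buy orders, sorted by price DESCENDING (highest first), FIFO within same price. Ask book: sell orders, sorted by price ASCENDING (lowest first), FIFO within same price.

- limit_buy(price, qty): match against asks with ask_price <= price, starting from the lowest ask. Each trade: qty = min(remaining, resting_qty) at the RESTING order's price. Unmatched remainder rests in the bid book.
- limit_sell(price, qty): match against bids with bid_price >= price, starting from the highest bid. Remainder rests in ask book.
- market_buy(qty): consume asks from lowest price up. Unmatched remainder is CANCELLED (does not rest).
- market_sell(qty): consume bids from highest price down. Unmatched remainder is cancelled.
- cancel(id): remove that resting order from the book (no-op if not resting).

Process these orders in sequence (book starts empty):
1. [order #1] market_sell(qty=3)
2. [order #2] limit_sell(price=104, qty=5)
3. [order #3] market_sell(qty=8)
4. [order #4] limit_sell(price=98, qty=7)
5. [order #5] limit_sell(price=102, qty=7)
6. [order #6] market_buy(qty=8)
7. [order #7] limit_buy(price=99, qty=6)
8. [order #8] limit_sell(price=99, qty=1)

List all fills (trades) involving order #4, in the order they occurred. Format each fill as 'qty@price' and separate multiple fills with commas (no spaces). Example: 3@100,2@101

After op 1 [order #1] market_sell(qty=3): fills=none; bids=[-] asks=[-]
After op 2 [order #2] limit_sell(price=104, qty=5): fills=none; bids=[-] asks=[#2:5@104]
After op 3 [order #3] market_sell(qty=8): fills=none; bids=[-] asks=[#2:5@104]
After op 4 [order #4] limit_sell(price=98, qty=7): fills=none; bids=[-] asks=[#4:7@98 #2:5@104]
After op 5 [order #5] limit_sell(price=102, qty=7): fills=none; bids=[-] asks=[#4:7@98 #5:7@102 #2:5@104]
After op 6 [order #6] market_buy(qty=8): fills=#6x#4:7@98 #6x#5:1@102; bids=[-] asks=[#5:6@102 #2:5@104]
After op 7 [order #7] limit_buy(price=99, qty=6): fills=none; bids=[#7:6@99] asks=[#5:6@102 #2:5@104]
After op 8 [order #8] limit_sell(price=99, qty=1): fills=#7x#8:1@99; bids=[#7:5@99] asks=[#5:6@102 #2:5@104]

Answer: 7@98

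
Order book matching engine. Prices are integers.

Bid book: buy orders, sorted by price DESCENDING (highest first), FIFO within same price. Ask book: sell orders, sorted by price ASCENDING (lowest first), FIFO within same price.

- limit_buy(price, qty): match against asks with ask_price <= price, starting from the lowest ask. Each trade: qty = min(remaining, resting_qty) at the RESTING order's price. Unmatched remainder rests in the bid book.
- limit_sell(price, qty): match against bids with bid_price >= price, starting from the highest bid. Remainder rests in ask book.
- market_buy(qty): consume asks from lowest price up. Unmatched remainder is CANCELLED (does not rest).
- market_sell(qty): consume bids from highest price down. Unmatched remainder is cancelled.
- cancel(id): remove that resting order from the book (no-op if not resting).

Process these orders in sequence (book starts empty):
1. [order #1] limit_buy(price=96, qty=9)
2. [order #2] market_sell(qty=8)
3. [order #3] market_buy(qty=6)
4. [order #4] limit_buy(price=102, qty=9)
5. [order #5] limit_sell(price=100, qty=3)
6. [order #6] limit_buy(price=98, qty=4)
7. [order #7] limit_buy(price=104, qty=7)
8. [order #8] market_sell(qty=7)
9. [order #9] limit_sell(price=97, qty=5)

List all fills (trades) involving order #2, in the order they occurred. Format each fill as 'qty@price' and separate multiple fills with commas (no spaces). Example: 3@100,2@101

After op 1 [order #1] limit_buy(price=96, qty=9): fills=none; bids=[#1:9@96] asks=[-]
After op 2 [order #2] market_sell(qty=8): fills=#1x#2:8@96; bids=[#1:1@96] asks=[-]
After op 3 [order #3] market_buy(qty=6): fills=none; bids=[#1:1@96] asks=[-]
After op 4 [order #4] limit_buy(price=102, qty=9): fills=none; bids=[#4:9@102 #1:1@96] asks=[-]
After op 5 [order #5] limit_sell(price=100, qty=3): fills=#4x#5:3@102; bids=[#4:6@102 #1:1@96] asks=[-]
After op 6 [order #6] limit_buy(price=98, qty=4): fills=none; bids=[#4:6@102 #6:4@98 #1:1@96] asks=[-]
After op 7 [order #7] limit_buy(price=104, qty=7): fills=none; bids=[#7:7@104 #4:6@102 #6:4@98 #1:1@96] asks=[-]
After op 8 [order #8] market_sell(qty=7): fills=#7x#8:7@104; bids=[#4:6@102 #6:4@98 #1:1@96] asks=[-]
After op 9 [order #9] limit_sell(price=97, qty=5): fills=#4x#9:5@102; bids=[#4:1@102 #6:4@98 #1:1@96] asks=[-]

Answer: 8@96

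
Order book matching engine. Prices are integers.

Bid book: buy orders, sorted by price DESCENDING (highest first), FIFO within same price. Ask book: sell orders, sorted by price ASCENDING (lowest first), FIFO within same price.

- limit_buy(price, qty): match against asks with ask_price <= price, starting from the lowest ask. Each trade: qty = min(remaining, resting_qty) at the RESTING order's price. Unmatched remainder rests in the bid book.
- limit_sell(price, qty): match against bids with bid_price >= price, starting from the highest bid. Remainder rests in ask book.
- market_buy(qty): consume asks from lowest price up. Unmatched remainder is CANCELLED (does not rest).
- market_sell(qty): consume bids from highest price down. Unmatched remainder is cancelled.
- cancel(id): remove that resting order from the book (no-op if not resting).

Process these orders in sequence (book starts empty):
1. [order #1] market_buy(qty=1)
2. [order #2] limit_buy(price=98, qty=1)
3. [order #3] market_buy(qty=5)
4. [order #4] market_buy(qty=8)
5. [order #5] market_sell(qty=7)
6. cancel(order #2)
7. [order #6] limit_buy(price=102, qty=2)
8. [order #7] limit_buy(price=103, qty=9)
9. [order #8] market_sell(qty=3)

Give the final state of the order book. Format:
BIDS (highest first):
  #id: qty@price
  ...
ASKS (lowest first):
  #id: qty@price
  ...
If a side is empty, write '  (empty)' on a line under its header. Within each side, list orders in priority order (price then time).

Answer: BIDS (highest first):
  #7: 6@103
  #6: 2@102
ASKS (lowest first):
  (empty)

Derivation:
After op 1 [order #1] market_buy(qty=1): fills=none; bids=[-] asks=[-]
After op 2 [order #2] limit_buy(price=98, qty=1): fills=none; bids=[#2:1@98] asks=[-]
After op 3 [order #3] market_buy(qty=5): fills=none; bids=[#2:1@98] asks=[-]
After op 4 [order #4] market_buy(qty=8): fills=none; bids=[#2:1@98] asks=[-]
After op 5 [order #5] market_sell(qty=7): fills=#2x#5:1@98; bids=[-] asks=[-]
After op 6 cancel(order #2): fills=none; bids=[-] asks=[-]
After op 7 [order #6] limit_buy(price=102, qty=2): fills=none; bids=[#6:2@102] asks=[-]
After op 8 [order #7] limit_buy(price=103, qty=9): fills=none; bids=[#7:9@103 #6:2@102] asks=[-]
After op 9 [order #8] market_sell(qty=3): fills=#7x#8:3@103; bids=[#7:6@103 #6:2@102] asks=[-]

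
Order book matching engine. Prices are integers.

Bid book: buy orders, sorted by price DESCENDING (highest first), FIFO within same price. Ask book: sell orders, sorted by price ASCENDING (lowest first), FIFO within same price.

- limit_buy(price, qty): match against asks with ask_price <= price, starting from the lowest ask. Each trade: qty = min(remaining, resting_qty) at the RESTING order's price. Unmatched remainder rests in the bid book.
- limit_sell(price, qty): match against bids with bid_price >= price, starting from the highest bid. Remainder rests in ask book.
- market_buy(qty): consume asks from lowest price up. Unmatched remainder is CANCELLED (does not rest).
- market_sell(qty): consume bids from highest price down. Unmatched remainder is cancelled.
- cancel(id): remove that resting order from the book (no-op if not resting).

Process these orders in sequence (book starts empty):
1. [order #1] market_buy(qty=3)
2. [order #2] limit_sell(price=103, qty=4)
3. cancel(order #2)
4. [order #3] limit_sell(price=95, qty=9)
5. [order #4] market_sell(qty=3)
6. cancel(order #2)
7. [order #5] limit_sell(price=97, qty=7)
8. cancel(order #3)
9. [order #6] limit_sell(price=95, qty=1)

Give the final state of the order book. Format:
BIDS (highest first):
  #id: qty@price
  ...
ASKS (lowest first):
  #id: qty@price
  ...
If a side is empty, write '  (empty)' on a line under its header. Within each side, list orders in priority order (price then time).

After op 1 [order #1] market_buy(qty=3): fills=none; bids=[-] asks=[-]
After op 2 [order #2] limit_sell(price=103, qty=4): fills=none; bids=[-] asks=[#2:4@103]
After op 3 cancel(order #2): fills=none; bids=[-] asks=[-]
After op 4 [order #3] limit_sell(price=95, qty=9): fills=none; bids=[-] asks=[#3:9@95]
After op 5 [order #4] market_sell(qty=3): fills=none; bids=[-] asks=[#3:9@95]
After op 6 cancel(order #2): fills=none; bids=[-] asks=[#3:9@95]
After op 7 [order #5] limit_sell(price=97, qty=7): fills=none; bids=[-] asks=[#3:9@95 #5:7@97]
After op 8 cancel(order #3): fills=none; bids=[-] asks=[#5:7@97]
After op 9 [order #6] limit_sell(price=95, qty=1): fills=none; bids=[-] asks=[#6:1@95 #5:7@97]

Answer: BIDS (highest first):
  (empty)
ASKS (lowest first):
  #6: 1@95
  #5: 7@97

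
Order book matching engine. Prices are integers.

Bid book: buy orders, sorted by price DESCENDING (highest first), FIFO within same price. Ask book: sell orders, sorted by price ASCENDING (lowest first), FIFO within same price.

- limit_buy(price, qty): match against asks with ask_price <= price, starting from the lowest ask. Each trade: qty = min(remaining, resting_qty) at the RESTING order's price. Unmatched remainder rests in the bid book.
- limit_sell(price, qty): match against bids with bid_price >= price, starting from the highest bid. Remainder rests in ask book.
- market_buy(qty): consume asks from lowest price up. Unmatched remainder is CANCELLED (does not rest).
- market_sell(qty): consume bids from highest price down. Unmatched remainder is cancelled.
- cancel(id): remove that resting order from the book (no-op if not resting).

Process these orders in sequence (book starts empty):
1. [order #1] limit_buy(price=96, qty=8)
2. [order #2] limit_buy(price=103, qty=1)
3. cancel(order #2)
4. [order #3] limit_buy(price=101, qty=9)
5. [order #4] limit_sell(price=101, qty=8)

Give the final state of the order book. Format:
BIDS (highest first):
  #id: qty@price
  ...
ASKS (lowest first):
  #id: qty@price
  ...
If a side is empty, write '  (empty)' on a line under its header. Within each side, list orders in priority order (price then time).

Answer: BIDS (highest first):
  #3: 1@101
  #1: 8@96
ASKS (lowest first):
  (empty)

Derivation:
After op 1 [order #1] limit_buy(price=96, qty=8): fills=none; bids=[#1:8@96] asks=[-]
After op 2 [order #2] limit_buy(price=103, qty=1): fills=none; bids=[#2:1@103 #1:8@96] asks=[-]
After op 3 cancel(order #2): fills=none; bids=[#1:8@96] asks=[-]
After op 4 [order #3] limit_buy(price=101, qty=9): fills=none; bids=[#3:9@101 #1:8@96] asks=[-]
After op 5 [order #4] limit_sell(price=101, qty=8): fills=#3x#4:8@101; bids=[#3:1@101 #1:8@96] asks=[-]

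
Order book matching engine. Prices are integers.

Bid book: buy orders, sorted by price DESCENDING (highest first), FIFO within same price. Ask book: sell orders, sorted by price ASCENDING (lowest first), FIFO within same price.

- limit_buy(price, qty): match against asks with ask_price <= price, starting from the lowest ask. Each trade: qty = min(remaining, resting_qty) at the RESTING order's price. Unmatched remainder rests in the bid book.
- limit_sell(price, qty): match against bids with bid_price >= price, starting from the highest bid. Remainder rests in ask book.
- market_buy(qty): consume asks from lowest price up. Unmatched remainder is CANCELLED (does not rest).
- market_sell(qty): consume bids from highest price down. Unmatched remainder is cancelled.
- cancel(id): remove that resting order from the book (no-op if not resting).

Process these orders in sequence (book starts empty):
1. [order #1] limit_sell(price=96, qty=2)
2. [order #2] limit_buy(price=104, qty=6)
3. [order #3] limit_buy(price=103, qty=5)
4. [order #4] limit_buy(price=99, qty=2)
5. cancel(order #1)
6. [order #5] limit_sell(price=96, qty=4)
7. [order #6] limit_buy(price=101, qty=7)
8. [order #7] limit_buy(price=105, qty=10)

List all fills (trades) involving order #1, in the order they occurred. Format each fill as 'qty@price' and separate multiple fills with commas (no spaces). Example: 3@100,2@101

After op 1 [order #1] limit_sell(price=96, qty=2): fills=none; bids=[-] asks=[#1:2@96]
After op 2 [order #2] limit_buy(price=104, qty=6): fills=#2x#1:2@96; bids=[#2:4@104] asks=[-]
After op 3 [order #3] limit_buy(price=103, qty=5): fills=none; bids=[#2:4@104 #3:5@103] asks=[-]
After op 4 [order #4] limit_buy(price=99, qty=2): fills=none; bids=[#2:4@104 #3:5@103 #4:2@99] asks=[-]
After op 5 cancel(order #1): fills=none; bids=[#2:4@104 #3:5@103 #4:2@99] asks=[-]
After op 6 [order #5] limit_sell(price=96, qty=4): fills=#2x#5:4@104; bids=[#3:5@103 #4:2@99] asks=[-]
After op 7 [order #6] limit_buy(price=101, qty=7): fills=none; bids=[#3:5@103 #6:7@101 #4:2@99] asks=[-]
After op 8 [order #7] limit_buy(price=105, qty=10): fills=none; bids=[#7:10@105 #3:5@103 #6:7@101 #4:2@99] asks=[-]

Answer: 2@96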